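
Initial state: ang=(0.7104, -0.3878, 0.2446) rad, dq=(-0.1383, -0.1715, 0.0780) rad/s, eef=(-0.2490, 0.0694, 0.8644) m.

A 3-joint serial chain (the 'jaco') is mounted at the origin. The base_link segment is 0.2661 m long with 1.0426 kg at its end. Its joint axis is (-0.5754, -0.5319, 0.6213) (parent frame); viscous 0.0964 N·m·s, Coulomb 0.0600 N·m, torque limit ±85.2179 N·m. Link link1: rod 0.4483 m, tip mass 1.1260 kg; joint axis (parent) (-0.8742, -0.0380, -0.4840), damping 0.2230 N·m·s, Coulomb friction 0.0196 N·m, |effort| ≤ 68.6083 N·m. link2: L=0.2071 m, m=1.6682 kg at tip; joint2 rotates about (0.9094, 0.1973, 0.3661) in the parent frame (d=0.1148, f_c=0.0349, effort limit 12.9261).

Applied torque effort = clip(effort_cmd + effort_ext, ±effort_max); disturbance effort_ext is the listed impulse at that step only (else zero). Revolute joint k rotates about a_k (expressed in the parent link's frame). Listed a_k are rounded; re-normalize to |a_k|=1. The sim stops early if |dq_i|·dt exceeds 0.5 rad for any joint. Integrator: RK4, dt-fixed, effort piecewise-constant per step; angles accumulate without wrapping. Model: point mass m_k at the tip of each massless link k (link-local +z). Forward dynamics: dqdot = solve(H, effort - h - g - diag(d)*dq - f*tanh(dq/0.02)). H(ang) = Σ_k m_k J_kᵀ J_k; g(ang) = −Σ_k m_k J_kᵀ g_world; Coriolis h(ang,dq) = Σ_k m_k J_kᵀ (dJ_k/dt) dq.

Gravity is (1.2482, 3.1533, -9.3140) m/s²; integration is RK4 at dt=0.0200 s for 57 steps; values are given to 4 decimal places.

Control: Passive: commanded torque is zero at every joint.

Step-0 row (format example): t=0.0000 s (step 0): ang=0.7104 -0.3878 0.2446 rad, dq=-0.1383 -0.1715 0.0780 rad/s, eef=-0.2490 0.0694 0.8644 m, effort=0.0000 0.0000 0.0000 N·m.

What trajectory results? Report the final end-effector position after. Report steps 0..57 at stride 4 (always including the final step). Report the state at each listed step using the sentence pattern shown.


t=0.0800 s (step 4): ang=0.7543 -0.4175 0.3613 rad, dq=1.2901 -0.6962 2.6364 rad/s, eef=-0.2397 0.0616 0.8583 m, effort=0.0000 0.0000 0.0000 N·m.
t=0.1600 s (step 8): ang=0.9296 -0.5263 0.6288 rad, dq=3.1042 -2.1397 3.7594 rad/s, eef=-0.2295 0.0698 0.8269 m, effort=0.0000 0.0000 0.0000 N·m.
t=0.2400 s (step 12): ang=1.2136 -0.7294 0.9522 rad, dq=3.7324 -2.7077 4.4521 rad/s, eef=-0.2110 0.1269 0.7599 m, effort=0.0000 0.0000 0.0000 N·m.
t=0.3200 s (step 16): ang=1.5223 -0.9764 1.3178 rad, dq=4.0601 -3.7138 4.3054 rad/s, eef=-0.1990 0.2315 0.6413 m, effort=0.0000 0.0000 0.0000 N·m.
t=0.4000 s (step 20): ang=1.8701 -1.3486 1.5667 rad, dq=4.6183 -5.5910 1.4350 rad/s, eef=-0.2087 0.3524 0.4602 m, effort=0.0000 0.0000 0.0000 N·m.
t=0.4800 s (step 24): ang=2.2519 -1.8520 1.4802 rad, dq=4.8794 -6.8600 -3.9988 rad/s, eef=-0.2216 0.4563 0.2242 m, effort=0.0000 0.0000 0.0000 N·m.
t=0.5600 s (step 28): ang=2.6532 -2.4446 0.8436 rad, dq=5.1840 -8.1225 -12.4947 rad/s, eef=-0.2040 0.5176 -0.0540 m, effort=0.0000 0.0000 0.0000 N·m.
t=0.6400 s (step 32): ang=3.0487 -3.1206 -0.2377 rad, dq=4.7305 -7.4019 -8.6197 rad/s, eef=-0.1387 0.4321 -0.3223 m, effort=0.0000 0.0000 0.0000 N·m.
t=0.7200 s (step 36): ang=3.5767 -3.4489 -0.2107 rad, dq=8.8114 -0.6533 7.9076 rad/s, eef=0.0193 0.1766 -0.5343 m, effort=0.0000 0.0000 0.0000 N·m.
t=0.8000 s (step 40): ang=4.0914 -3.5846 0.5127 rad, dq=1.8274 -5.7936 4.9459 rad/s, eef=0.3002 -0.0866 -0.5071 m, effort=0.0000 0.0000 0.0000 N·m.
t=0.8800 s (step 44): ang=4.1666 -4.1956 0.3423 rad, dq=0.9357 -8.0267 -6.6591 rad/s, eef=0.5035 -0.3011 -0.3577 m, effort=0.0000 0.0000 0.0000 N·m.
t=0.9600 s (step 48): ang=4.2613 -4.7448 -0.0853 rad, dq=1.3235 -5.4073 -2.4103 rad/s, eef=0.5802 -0.4645 -0.1719 m, effort=0.0000 0.0000 0.0000 N·m.
t=1.0400 s (step 52): ang=4.3612 -5.0762 -0.0793 rad, dq=1.1111 -3.0940 1.6924 rad/s, eef=0.5737 -0.5834 -0.0015 m, effort=0.0000 0.0000 0.0000 N·m.
t=1.1200 s (step 56): ang=4.4318 -5.2637 0.0896 rad, dq=0.6117 -1.6692 2.2198 rad/s, eef=0.5306 -0.6592 0.1098 m, effort=0.0000 0.0000 0.0000 N·m.
t=1.1400 s (step 57): ang=4.4424 -5.2940 0.1335 rad, dq=0.4503 -1.3557 2.1729 rad/s, eef=0.5184 -0.6726 0.1266 m.
final eef position (m): 0.5184 -0.6726 0.1266


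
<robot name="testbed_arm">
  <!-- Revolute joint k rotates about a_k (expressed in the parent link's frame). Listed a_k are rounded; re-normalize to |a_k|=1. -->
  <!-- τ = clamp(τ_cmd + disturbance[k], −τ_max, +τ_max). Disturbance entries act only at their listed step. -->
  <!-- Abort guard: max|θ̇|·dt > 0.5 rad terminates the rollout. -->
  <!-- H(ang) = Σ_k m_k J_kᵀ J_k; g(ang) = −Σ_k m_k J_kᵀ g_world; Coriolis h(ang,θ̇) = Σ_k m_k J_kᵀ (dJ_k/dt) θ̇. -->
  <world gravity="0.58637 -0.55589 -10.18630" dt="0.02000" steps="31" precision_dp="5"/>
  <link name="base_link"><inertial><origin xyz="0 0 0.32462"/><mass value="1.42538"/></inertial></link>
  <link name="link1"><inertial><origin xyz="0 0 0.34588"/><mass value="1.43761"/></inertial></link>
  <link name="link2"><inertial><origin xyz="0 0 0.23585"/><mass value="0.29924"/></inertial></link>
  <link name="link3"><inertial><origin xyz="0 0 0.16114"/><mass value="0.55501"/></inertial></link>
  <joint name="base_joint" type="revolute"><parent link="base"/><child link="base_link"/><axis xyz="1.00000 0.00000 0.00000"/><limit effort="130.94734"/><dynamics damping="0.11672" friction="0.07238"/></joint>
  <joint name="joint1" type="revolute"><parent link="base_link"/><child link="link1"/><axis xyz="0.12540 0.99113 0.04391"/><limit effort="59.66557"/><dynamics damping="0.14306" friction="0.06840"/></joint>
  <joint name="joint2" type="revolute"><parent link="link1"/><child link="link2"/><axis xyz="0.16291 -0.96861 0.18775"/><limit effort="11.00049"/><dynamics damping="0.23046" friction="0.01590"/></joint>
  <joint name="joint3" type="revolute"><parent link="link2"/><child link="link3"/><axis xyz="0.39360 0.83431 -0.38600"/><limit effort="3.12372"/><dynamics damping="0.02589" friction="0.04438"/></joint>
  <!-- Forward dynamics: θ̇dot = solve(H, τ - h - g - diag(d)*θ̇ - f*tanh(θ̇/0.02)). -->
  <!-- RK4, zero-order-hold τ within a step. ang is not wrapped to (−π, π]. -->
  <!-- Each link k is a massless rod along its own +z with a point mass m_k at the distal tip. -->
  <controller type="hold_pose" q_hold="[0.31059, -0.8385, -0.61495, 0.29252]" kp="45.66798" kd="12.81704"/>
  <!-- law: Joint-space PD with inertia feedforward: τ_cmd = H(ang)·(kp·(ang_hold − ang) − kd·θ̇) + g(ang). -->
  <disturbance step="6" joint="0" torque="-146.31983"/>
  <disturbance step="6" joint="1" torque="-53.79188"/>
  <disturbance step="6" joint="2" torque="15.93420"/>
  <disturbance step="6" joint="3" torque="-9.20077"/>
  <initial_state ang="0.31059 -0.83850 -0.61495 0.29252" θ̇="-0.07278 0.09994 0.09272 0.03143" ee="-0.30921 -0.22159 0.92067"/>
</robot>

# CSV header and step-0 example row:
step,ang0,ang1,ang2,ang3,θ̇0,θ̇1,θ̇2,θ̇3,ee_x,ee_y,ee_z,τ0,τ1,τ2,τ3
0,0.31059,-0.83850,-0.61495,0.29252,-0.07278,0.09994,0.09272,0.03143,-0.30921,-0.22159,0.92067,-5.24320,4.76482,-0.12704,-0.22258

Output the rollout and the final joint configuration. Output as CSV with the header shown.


step,ang0,ang1,ang2,ang3,θ̇0,θ̇1,θ̇2,θ̇3,ee_x,ee_y,ee_z,τ0,τ1,τ2,τ3
1,0.30939,-0.83692,-0.61399,0.29179,-0.05044,0.06206,0.03275,-0.01869,-0.30869,-0.22067,0.92134,-5.44182,4.85036,-0.14053,-0.22584
2,0.30853,-0.83594,-0.61354,0.29173,-0.03294,0.03441,-0.00710,-0.05445,-0.30826,-0.22003,0.92178,-5.60750,4.92083,-0.15404,-0.22861
3,0.30797,-0.83540,-0.61358,0.29142,-0.02042,0.01651,-0.02281,-0.05757,-0.30795,-0.21958,0.92206,-5.74412,4.97668,-0.16807,-0.23124
4,0.30761,-0.83514,-0.61378,0.29119,-0.01143,0.00593,-0.02546,-0.04979,-0.30774,-0.21929,0.92223,-5.85435,5.01700,-0.18075,-0.23343
5,0.30741,-0.83504,-0.61397,0.29115,-0.00504,0.00019,-0.02218,-0.03982,-0.30761,-0.21912,0.92231,-5.94131,5.04427,-0.19120,-0.23524
6,0.30732,-0.83503,-0.61407,0.29129,-0.00049,-0.00296,-0.01760,-0.03164,-0.30755,-0.21906,0.92233,-130.94734,-48.72893,11.00049,-3.12372
7,0.28260,-0.85305,-0.58750,0.45985,-2.46063,-1.73978,2.40388,15.76298,-0.31073,-0.20861,0.91486,27.54304,19.37406,-3.10287,0.42320
8,0.24024,-0.88159,-0.55300,0.70470,-1.78751,-1.14680,1.21146,9.41655,-0.31648,-0.18767,0.89932,21.74489,16.56846,-2.42891,0.03587
9,0.20994,-0.90073,-0.53602,0.85185,-1.25134,-0.77483,0.56770,5.61313,-0.32057,-0.17070,0.88728,16.85626,14.39488,-1.94767,-0.18965
10,0.18919,-0.91358,-0.52865,0.93791,-0.82864,-0.51072,0.20845,3.14084,-0.32334,-0.15801,0.87922,12.76125,12.65940,-1.58840,-0.31437
11,0.17595,-0.92179,-0.52669,0.98320,-0.49763,-0.31011,0.00888,1.46058,-0.32510,-0.14922,0.87461,9.34148,11.24442,-1.31035,-0.38189
12,0.16857,-0.92639,-0.52754,1.00055,-0.24198,-0.14825,-0.08190,0.30901,-0.32608,-0.14371,0.87272,6.49293,10.07503,-1.09434,-0.41808
13,0.16565,-0.92803,-0.52942,0.99936,-0.05215,-0.01315,-0.09084,-0.37441,-0.32648,-0.14090,0.87282,4.12605,9.10214,-0.91838,-0.44968
14,0.16598,-0.92729,-0.53109,0.98815,0.08478,0.08627,-0.08024,-0.74659,-0.32637,-0.14035,0.87410,2.19208,8.32278,-0.77162,-0.48311
15,0.16868,-0.92484,-0.53260,0.97073,0.18490,0.15884,-0.07158,-0.99938,-0.32584,-0.14153,0.87611,0.60209,7.67938,-0.64971,-0.50816
16,0.17309,-0.92113,-0.53392,0.94917,0.25614,0.21155,-0.06184,-1.16326,-0.32500,-0.14400,0.87859,-0.71222,7.14486,-0.54905,-0.52694
17,0.17869,-0.91654,-0.53505,0.92501,0.30445,0.24808,-0.05202,-1.25989,-0.32394,-0.14741,0.88132,-1.79715,6.70278,-0.46661,-0.54083
18,0.18507,-0.91134,-0.53598,0.89943,0.33480,0.27136,-0.04296,-1.30586,-0.32273,-0.15147,0.88416,-2.69139,6.33945,-0.39978,-0.55078
19,0.19193,-0.90579,-0.53675,0.87331,0.35125,0.28386,-0.03524,-1.31401,-0.32144,-0.15597,0.88699,-3.42713,6.04312,-0.34624,-0.55745
20,0.19900,-0.90008,-0.53737,0.84731,0.35711,0.28764,-0.02921,-1.29443,-0.32012,-0.16071,0.88972,-4.03113,5.80361,-0.30395,-0.56136
21,0.20612,-0.89435,-0.53790,0.82190,0.35499,0.28457,-0.02491,-1.25492,-0.31879,-0.16556,0.89229,-4.52559,5.61203,-0.27112,-0.56294
22,0.21313,-0.88875,-0.53835,0.79742,0.34702,0.27626,-0.02211,-1.20149,-0.31749,-0.17041,0.89469,-4.92896,5.46063,-0.24620,-0.56256
23,0.21994,-0.88334,-0.53876,0.77410,0.33483,0.26412,-0.02043,-1.13873,-0.31623,-0.17517,0.89688,-5.25656,5.34265,-0.22787,-0.56055
24,0.22648,-0.87821,-0.53914,0.75209,0.31972,0.24933,-0.01952,-1.07025,-0.31504,-0.17979,0.89885,-5.52112,5.25228,-0.21499,-0.55720
25,0.23270,-0.87339,-0.53951,0.73147,0.30270,0.23287,-0.01912,-0.99888,-0.31393,-0.18422,0.90062,-5.73330,5.18451,-0.20655,-0.55278
26,0.23856,-0.86890,-0.53988,0.71229,0.28457,0.21548,-0.01905,-0.92685,-0.31289,-0.18844,0.90219,-5.90198,5.13507,-0.20168,-0.54752
27,0.24406,-0.86477,-0.54025,0.69453,0.26593,0.19779,-0.01919,-0.85585,-0.31195,-0.19241,0.90357,-6.03461,5.10036,-0.19962,-0.54165
28,0.24919,-0.86099,-0.54062,0.67816,0.24723,0.18024,-0.01945,-0.78712,-0.31108,-0.19613,0.90478,-6.13745,5.07736,-0.19972,-0.53534
29,0.25394,-0.85756,-0.54100,0.66314,0.22883,0.16319,-0.01977,-0.72154,-0.31031,-0.19960,0.90583,-6.21574,5.06355,-0.20146,-0.52876
30,0.25833,-0.85446,-0.54139,0.64939,0.21096,0.14687,-0.02013,-0.65967,-0.30961,-0.20281,0.90675,-6.27390,5.05685,-0.20437,-0.52204
31,0.26238,-0.85167,-0.54179,0.63682,0.19382,0.13147,-0.02048,-0.60185,-0.30900,-0.20577,0.90753,,,,
# final ang (rad): 0.26238 -0.85167 -0.54179 0.63682


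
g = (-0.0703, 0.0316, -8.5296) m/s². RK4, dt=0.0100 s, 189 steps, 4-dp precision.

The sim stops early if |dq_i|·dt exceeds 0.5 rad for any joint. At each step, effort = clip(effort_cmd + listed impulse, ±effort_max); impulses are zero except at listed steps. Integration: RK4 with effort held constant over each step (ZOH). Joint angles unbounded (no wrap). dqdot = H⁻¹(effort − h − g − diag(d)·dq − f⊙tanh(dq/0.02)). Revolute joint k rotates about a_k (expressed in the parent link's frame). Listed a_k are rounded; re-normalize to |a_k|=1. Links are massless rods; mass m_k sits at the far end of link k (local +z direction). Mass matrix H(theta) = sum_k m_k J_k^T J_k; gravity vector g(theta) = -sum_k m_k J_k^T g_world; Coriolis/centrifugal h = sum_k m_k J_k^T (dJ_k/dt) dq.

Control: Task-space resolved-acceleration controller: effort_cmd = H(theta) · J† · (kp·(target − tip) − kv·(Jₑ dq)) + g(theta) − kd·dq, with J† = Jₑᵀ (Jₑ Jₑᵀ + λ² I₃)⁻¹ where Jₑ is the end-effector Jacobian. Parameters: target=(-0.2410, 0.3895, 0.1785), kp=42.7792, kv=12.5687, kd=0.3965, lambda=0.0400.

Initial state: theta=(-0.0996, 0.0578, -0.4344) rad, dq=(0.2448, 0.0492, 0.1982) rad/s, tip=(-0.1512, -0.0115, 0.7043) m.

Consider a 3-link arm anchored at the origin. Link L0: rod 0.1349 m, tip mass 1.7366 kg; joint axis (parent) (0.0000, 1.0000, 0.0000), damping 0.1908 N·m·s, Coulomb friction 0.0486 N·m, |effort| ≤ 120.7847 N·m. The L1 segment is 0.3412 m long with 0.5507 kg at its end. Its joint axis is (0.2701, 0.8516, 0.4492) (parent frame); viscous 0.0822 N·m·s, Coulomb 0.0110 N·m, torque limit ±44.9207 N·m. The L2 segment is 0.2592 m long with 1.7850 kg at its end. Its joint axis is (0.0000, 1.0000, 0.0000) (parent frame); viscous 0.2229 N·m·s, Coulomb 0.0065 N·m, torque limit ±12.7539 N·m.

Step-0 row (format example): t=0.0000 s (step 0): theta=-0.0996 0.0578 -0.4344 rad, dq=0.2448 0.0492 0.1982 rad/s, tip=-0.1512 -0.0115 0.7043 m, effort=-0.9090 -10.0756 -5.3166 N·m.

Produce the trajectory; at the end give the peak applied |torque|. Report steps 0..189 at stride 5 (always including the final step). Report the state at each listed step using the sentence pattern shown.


t=0.0500 s (step 5): theta=0.0093 -0.0221 -0.5825 rad, dq=3.1260 -2.6492 -4.2523 rad/s, tip=-0.1466 0.0048 0.6912 m, effort=-2.2580 -5.0188 -1.3668 N·m.
t=0.1000 s (step 10): theta=0.1665 -0.1728 -0.7880 rad, dq=3.0197 -3.2447 -3.8106 rad/s, tip=-0.1498 0.0409 0.6594 m, effort=-2.5182 -2.2493 0.0652 N·m.
t=0.1500 s (step 15): theta=0.3054 -0.3394 -0.9579 rad, dq=2.5294 -3.3872 -2.9832 rad/s, tip=-0.1581 0.0837 0.6174 m, effort=-1.2445 0.6755 1.4906 N·m.
t=0.2000 s (step 20): theta=0.4194 -0.5089 -1.0865 rad, dq=2.0389 -3.3719 -2.1726 rad/s, tip=-0.1696 0.1267 0.5698 m, effort=0.2332 3.2719 2.6644 N·m.
t=0.2500 s (step 25): theta=0.5103 -0.6745 -1.1767 rad, dq=1.6066 -3.2380 -1.4558 rad/s, tip=-0.1825 0.1664 0.5204 m, effort=1.4885 5.3425 3.4664 N·m.
t=0.3000 s (step 30): theta=0.5812 -0.8309 -1.2343 rad, dq=1.2414 -3.0039 -0.8716 rad/s, tip=-0.1953 0.2012 0.4719 m, effort=2.4247 6.8782 3.9330 N·m.
t=0.3500 s (step 35): theta=0.6355 -0.9737 -1.2662 rad, dq=0.9430 -2.7014 -0.4307 rad/s, tip=-0.2071 0.2307 0.4263 m, effort=3.0527 7.9461 4.1550 N·m.
t=0.4000 s (step 40): theta=0.6765 -1.1005 -1.2795 rad, dq=0.7080 -2.3680 -0.1204 rad/s, tip=-0.2172 0.2552 0.3849 m, effort=3.4225 8.6378 4.2206 N·m.
t=0.4500 s (step 45): theta=0.7072 -1.2105 -1.2801 rad, dq=0.5310 -2.0350 0.0805 rad/s, tip=-0.2255 0.2753 0.3483 m, effort=3.5966 9.0454 4.1992 N·m.
t=0.5000 s (step 50): theta=0.7304 -1.3043 -1.2728 rad, dq=0.4035 -1.7252 0.2032 rad/s, tip=-0.2320 0.2917 0.3167 m, effort=3.6354 9.2516 4.1293 N·m.
t=0.5500 s (step 55): theta=0.7482 -1.3836 -1.2607 rad, dq=0.3153 -1.4502 0.2740 rad/s, tip=-0.2369 0.3051 0.2898 m, effort=3.5889 9.3227 4.0333 N·m.
t=0.6000 s (step 60): theta=0.7624 -1.4500 -1.2460 rad, dq=0.2564 -1.2129 0.3098 rad/s, tip=-0.2404 0.3161 0.2674 m, effort=3.4949 9.3097 3.9292 N·m.
t=0.6500 s (step 65): theta=0.7742 -1.5054 -1.2301 rad, dq=0.2176 -1.0121 0.3233 rad/s, tip=-0.2428 0.3253 0.2489 m, effort=3.3794 9.2493 3.8272 N·m.
t=0.7000 s (step 70): theta=0.7844 -1.5517 -1.2139 rad, dq=0.1916 -0.8442 0.3229 rad/s, tip=-0.2444 0.3329 0.2339 m, effort=3.2591 9.1669 3.7330 N·m.
t=0.7500 s (step 75): theta=0.7935 -1.5903 -1.1980 rad, dq=0.1733 -0.7048 0.3142 rad/s, tip=-0.2455 0.3393 0.2218 m, effort=3.1437 9.0789 3.6496 N·m.
t=0.8000 s (step 80): theta=0.8018 -1.6226 -1.1826 rad, dq=0.1591 -0.5895 0.3008 rad/s, tip=-0.2460 0.3448 0.2121 m, effort=3.0383 8.9949 3.5780 N·m.
t=0.8500 s (step 85): theta=0.8094 -1.6496 -1.1679 rad, dq=0.1471 -0.4945 0.2848 rad/s, tip=-0.2463 0.3496 0.2045 m, effort=2.9452 8.9203 3.5181 N·m.
t=0.9000 s (step 90): theta=0.8165 -1.6723 -1.1541 rad, dq=0.1360 -0.4161 0.2676 rad/s, tip=-0.2464 0.3537 0.1985 m, effort=2.8645 8.8571 3.4689 N·m.
t=0.9500 s (step 95): theta=0.8230 -1.6915 -1.1412 rad, dq=0.1255 -0.3514 0.2501 rad/s, tip=-0.2463 0.3573 0.1937 m, effort=2.7956 8.8058 3.4293 N·m.
t=1.0000 s (step 100): theta=0.8291 -1.7076 -1.1291 rad, dq=0.1153 -0.2980 0.2326 rad/s, tip=-0.2462 0.3605 0.1901 m, effort=2.7375 8.7654 3.3980 N·m.
t=1.0500 s (step 105): theta=0.8346 -1.7214 -1.1179 rad, dq=0.1055 -0.2538 0.2157 rad/s, tip=-0.2460 0.3633 0.1872 m, effort=2.6886 8.7348 3.3737 N·m.
t=1.1000 s (step 110): theta=0.8396 -1.7331 -1.1075 rad, dq=0.0960 -0.2170 0.1994 rad/s, tip=-0.2458 0.3658 0.1850 m, effort=2.6478 8.7125 3.3550 N·m.
t=1.1500 s (step 115): theta=0.8442 -1.7432 -1.0980 rad, dq=0.0869 -0.1865 0.1840 rad/s, tip=-0.2455 0.3680 0.1833 m, effort=2.6138 8.6969 3.3408 N·m.
t=1.2000 s (step 120): theta=0.8483 -1.7519 -1.0891 rad, dq=0.0785 -0.1609 0.1694 rad/s, tip=-0.2453 0.3699 0.1820 m, effort=2.5854 8.6867 3.3304 N·m.
t=1.2500 s (step 125): theta=0.8520 -1.7594 -1.0810 rad, dq=0.0706 -0.1394 0.1557 rad/s, tip=-0.2451 0.3717 0.1811 m, effort=2.5618 8.6808 3.3228 N·m.
t=1.3000 s (step 130): theta=0.8554 -1.7659 -1.0736 rad, dq=0.0633 -0.1213 0.1430 rad/s, tip=-0.2449 0.3733 0.1803 m, effort=2.5421 8.6781 3.3174 N·m.
t=1.3500 s (step 135): theta=0.8584 -1.7715 -1.0667 rad, dq=0.0566 -0.1059 0.1311 rad/s, tip=-0.2446 0.3747 0.1797 m, effort=2.5256 8.6778 3.3138 N·m.
t=1.4000 s (step 140): theta=0.8610 -1.7765 -1.0604 rad, dq=0.0506 -0.0929 0.1201 rad/s, tip=-0.2445 0.3760 0.1793 m, effort=2.5117 8.6792 3.3115 N·m.
t=1.4500 s (step 145): theta=0.8634 -1.7808 -1.0547 rad, dq=0.0453 -0.0817 0.1099 rad/s, tip=-0.2443 0.3772 0.1790 m, effort=2.4998 8.6819 3.3101 N·m.
t=1.5000 s (step 150): theta=0.8656 -1.7847 -1.0494 rad, dq=0.0405 -0.0722 0.1006 rad/s, tip=-0.2441 0.3782 0.1788 m, effort=2.4897 8.6855 3.3095 N·m.
t=1.5500 s (step 155): theta=0.8675 -1.7881 -1.0446 rad, dq=0.0363 -0.0640 0.0919 rad/s, tip=-0.2440 0.3792 0.1786 m, effort=2.4808 8.6895 3.3093 N·m.
t=1.6000 s (step 160): theta=0.8692 -1.7911 -1.0402 rad, dq=0.0327 -0.0570 0.0840 rad/s, tip=-0.2438 0.3800 0.1785 m, effort=2.4728 8.6939 3.3096 N·m.
t=1.6500 s (step 165): theta=0.8708 -1.7938 -1.0362 rad, dq=0.0296 -0.0509 0.0767 rad/s, tip=-0.2437 0.3808 0.1784 m, effort=2.4657 8.6984 3.3101 N·m.
t=1.7000 s (step 170): theta=0.8722 -1.7962 -1.0325 rad, dq=0.0269 -0.0457 0.0700 rad/s, tip=-0.2436 0.3815 0.1784 m, effort=2.4591 8.7028 3.3107 N·m.
t=1.7500 s (step 175): theta=0.8735 -1.7984 -1.0292 rad, dq=0.0246 -0.0411 0.0639 rad/s, tip=-0.2435 0.3822 0.1784 m, effort=2.4530 8.7072 3.3114 N·m.
t=1.8000 s (step 180): theta=0.8746 -1.8003 -1.0261 rad, dq=0.0226 -0.0372 0.0583 rad/s, tip=-0.2434 0.3827 0.1783 m, effort=2.4473 8.7115 3.3122 N·m.
t=1.8500 s (step 185): theta=0.8757 -1.8021 -1.0234 rad, dq=0.0209 -0.0337 0.0532 rad/s, tip=-0.2433 0.3833 0.1783 m, effort=2.4420 8.7156 3.3130 N·m.
t=1.8900 s (step 189): theta=0.8765 -1.8034 -1.0213 rad, dq=0.0197 -0.0312 0.0494 rad/s, tip=-0.2432 0.3836 0.1783 m.
max |effort| (N·m): 10.0756


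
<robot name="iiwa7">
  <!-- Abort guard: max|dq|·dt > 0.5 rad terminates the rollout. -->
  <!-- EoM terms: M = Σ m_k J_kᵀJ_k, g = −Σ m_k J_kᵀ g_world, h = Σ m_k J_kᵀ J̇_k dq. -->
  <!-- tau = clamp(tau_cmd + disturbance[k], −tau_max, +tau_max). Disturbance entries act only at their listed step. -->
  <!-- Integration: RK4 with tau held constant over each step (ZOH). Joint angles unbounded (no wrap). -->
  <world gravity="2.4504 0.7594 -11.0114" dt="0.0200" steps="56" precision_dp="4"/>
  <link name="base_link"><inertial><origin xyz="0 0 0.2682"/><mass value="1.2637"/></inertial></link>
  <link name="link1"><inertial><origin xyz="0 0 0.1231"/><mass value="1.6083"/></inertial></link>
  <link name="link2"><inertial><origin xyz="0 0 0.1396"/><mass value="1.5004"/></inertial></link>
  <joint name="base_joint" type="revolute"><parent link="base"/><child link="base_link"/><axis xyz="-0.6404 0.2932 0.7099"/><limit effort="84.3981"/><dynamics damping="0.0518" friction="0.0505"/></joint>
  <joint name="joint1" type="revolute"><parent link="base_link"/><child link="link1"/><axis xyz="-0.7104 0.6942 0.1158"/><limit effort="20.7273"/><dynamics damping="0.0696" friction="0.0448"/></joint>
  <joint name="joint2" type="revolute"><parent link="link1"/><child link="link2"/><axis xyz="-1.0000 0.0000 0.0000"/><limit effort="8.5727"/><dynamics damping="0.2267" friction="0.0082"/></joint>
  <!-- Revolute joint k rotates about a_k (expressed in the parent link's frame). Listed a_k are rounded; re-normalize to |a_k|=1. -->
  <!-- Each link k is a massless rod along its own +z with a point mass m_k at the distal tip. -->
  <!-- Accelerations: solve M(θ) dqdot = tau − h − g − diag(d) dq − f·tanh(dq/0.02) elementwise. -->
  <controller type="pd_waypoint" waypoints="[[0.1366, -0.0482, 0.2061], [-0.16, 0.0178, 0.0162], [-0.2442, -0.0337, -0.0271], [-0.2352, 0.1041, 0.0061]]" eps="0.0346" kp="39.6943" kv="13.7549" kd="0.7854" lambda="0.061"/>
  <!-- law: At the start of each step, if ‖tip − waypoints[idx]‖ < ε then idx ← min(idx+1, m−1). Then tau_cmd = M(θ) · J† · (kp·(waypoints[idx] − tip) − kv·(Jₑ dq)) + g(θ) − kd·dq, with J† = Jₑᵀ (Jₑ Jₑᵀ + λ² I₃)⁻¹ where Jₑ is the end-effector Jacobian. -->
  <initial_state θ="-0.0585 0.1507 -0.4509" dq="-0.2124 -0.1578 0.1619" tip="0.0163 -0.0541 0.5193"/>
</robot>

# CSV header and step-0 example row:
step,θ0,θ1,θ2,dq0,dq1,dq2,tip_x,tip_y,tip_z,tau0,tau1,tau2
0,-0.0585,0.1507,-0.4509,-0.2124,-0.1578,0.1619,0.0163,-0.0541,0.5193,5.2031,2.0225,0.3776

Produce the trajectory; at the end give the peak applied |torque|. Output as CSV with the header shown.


step,θ0,θ1,θ2,dq0,dq1,dq2,tip_x,tip_y,tip_z,tau0,tau1,tau2
1,-0.0574,0.1498,-0.4651,0.3176,0.0514,-1.4975,0.0163,-0.0557,0.5186,3.9306,1.2436,1.6801
2,-0.0483,0.1494,-0.4912,0.5911,-0.0794,-1.1405,0.0177,-0.0560,0.5174,2.2712,0.6349,1.0879
3,-0.0346,0.1485,-0.5152,0.7749,-0.0170,-1.2563,0.0200,-0.0545,0.5165,1.0869,0.0313,1.0094
4,-0.0178,0.1481,-0.5401,0.9138,-0.0178,-1.2518,0.0230,-0.0519,0.5154,0.1041,-0.4118,0.8613
5,0.0014,0.1479,-0.5653,1.0125,-0.0140,-1.2762,0.0264,-0.0484,0.5144,-0.6855,-0.7705,0.7769
6,0.0223,0.1476,-0.5910,1.0802,-0.0163,-1.2929,0.0301,-0.0444,0.5132,-1.3362,-1.0577,0.7128
7,0.0443,0.1472,-0.6169,1.1235,-0.0201,-1.3098,0.0339,-0.0399,0.5120,-1.8775,-1.2916,0.6711
8,0.0670,0.1468,-0.6432,1.1485,-0.0267,-1.3245,0.0378,-0.0353,0.5105,-2.3335,-1.4813,0.6452
9,0.0900,0.1462,-0.6697,1.1597,-0.0365,-1.3375,0.0416,-0.0305,0.5090,-2.7216,-1.6345,0.6323
10,0.1132,0.1454,-0.6965,1.1606,-0.0498,-1.3485,0.0454,-0.0256,0.5073,-3.0550,-1.7565,0.6296
11,0.1363,0.1443,-0.7235,1.1537,-0.0661,-1.3579,0.0491,-0.0208,0.5054,-3.3437,-1.8524,0.6354
12,0.1592,0.1428,-0.7506,1.1404,-0.0842,-1.3656,0.0526,-0.0161,0.5034,-3.5956,-1.9272,0.6484
13,0.1818,0.1410,-0.7779,1.1219,-0.1032,-1.3719,0.0559,-0.0116,0.5012,-3.8165,-1.9844,0.6674
14,0.2039,0.1388,-0.8053,1.0992,-0.1227,-1.3766,0.0591,-0.0072,0.4989,-4.0109,-2.0268,0.6913
15,0.2256,0.1362,-0.8328,1.0731,-0.1423,-1.3799,0.0621,-0.0031,0.4965,-4.1824,-2.0563,0.7193
16,0.2467,0.1332,-0.8604,1.0444,-0.1619,-1.3816,0.0649,0.0008,0.4939,-4.3336,-2.0744,0.7510
17,0.2673,0.1298,-0.8879,1.0136,-0.1815,-1.3820,0.0675,0.0044,0.4913,-4.4667,-2.0824,0.7857
18,0.2872,0.1261,-0.9155,0.9812,-0.2008,-1.3809,0.0699,0.0078,0.4885,-4.5835,-2.0813,0.8230
19,0.3064,0.1219,-0.9430,0.9477,-0.2198,-1.3785,0.0722,0.0109,0.4856,-4.6855,-2.0720,0.8624
20,0.3250,0.1174,-0.9705,0.9134,-0.2386,-1.3747,0.0742,0.0138,0.4827,-4.7740,-2.0553,0.9037
21,0.3428,0.1126,-0.9979,0.8786,-0.2570,-1.3697,0.0761,0.0164,0.4797,-4.8501,-2.0319,0.9466
22,0.3600,0.1073,-1.0252,0.8434,-0.2751,-1.3634,0.0779,0.0187,0.4766,-4.9149,-2.0023,0.9906
23,0.3765,0.1017,-1.0523,0.8083,-0.2927,-1.3558,0.0795,0.0207,0.4734,-4.9693,-1.9672,1.0357
24,0.3923,0.0958,-1.0793,0.7732,-0.3100,-1.3471,0.0809,0.0225,0.4702,-5.0141,-1.9271,1.0814
25,0.4073,0.0895,-1.1061,0.7384,-0.3268,-1.3372,0.0822,0.0240,0.4670,-5.0501,-1.8824,1.1276
26,0.4217,0.0829,-1.1327,0.7041,-0.3433,-1.3262,0.0833,0.0253,0.4637,-5.0782,-1.8337,1.1740
27,0.4354,0.0760,-1.1591,0.6702,-0.3592,-1.3142,0.0844,0.0263,0.4604,-5.0989,-1.7814,1.2205
28,0.4484,0.0687,-1.1852,0.6370,-0.3747,-1.3011,0.0853,0.0272,0.4570,-5.1129,-1.7259,1.2669
29,0.4608,0.0612,-1.2110,0.6044,-0.3897,-1.2871,0.0860,0.0278,0.4536,-5.1208,-1.6676,1.3129
30,0.4725,0.0533,-1.2366,0.5726,-0.4042,-1.2721,0.0867,0.0282,0.4502,-5.1233,-1.6068,1.3584
31,0.4836,0.0452,-1.2619,0.5416,-0.4182,-1.2563,0.0873,0.0284,0.4468,-5.1207,-1.5439,1.4033
32,0.4941,0.0368,-1.2868,0.5114,-0.4317,-1.2397,0.0877,0.0285,0.4433,-5.1137,-1.4791,1.4475
33,0.5040,0.0282,-1.3115,0.4820,-0.4446,-1.2223,0.0881,0.0284,0.4398,-5.1026,-1.4129,1.4907
34,0.5133,0.0193,-1.3357,0.4536,-0.4569,-1.2042,0.0884,0.0282,0.4364,-5.0879,-1.3455,1.5329
35,0.5220,0.0102,-1.3596,0.4260,-0.4686,-1.1855,0.0886,0.0278,0.4329,-5.0700,-1.2771,1.5740
36,0.5302,0.0008,-1.3832,0.3994,-0.4798,-1.1662,0.0887,0.0273,0.4294,-5.0492,-1.2080,1.6139
37,0.5379,-0.0088,-1.4063,0.3736,-0.4903,-1.1464,0.0887,0.0267,0.4260,-5.0260,-1.1384,1.6524
38,0.5451,-0.0185,-1.4290,0.3487,-0.5002,-1.1261,0.0887,0.0260,0.4225,-5.0005,-1.0685,1.6896
39,0.5518,-0.0285,-1.4514,0.3248,-0.5095,-1.1055,0.0886,0.0252,0.4191,-4.9730,-0.9985,1.7253
40,0.5580,-0.0387,-1.4733,0.3017,-0.5182,-1.0845,0.0884,0.0243,0.4156,-4.9438,-0.9285,1.7596
41,0.5637,-0.0490,-1.4948,0.2795,-0.5262,-1.0632,0.0882,0.0233,0.4122,-4.9132,-0.8588,1.7923
42,0.5691,-0.0594,-1.5159,0.2581,-0.5336,-1.0417,0.0879,0.0223,0.4088,-4.8812,-0.7893,1.8234
43,0.5740,-0.0700,-1.5366,0.2376,-0.5404,-1.0201,0.0876,0.0213,0.4054,-4.8482,-0.7203,1.8529
44,0.5785,-0.0807,-1.5568,0.2179,-0.5465,-0.9983,0.0872,0.0202,0.4020,-4.8142,-0.6519,1.8808
45,0.5826,-0.0916,-1.5766,0.1990,-0.5520,-0.9764,0.0868,0.0190,0.3986,-4.7793,-0.5841,1.9071
46,0.5863,-0.1025,-1.5960,0.1809,-0.5570,-0.9545,0.0864,0.0179,0.3953,-4.7438,-0.5170,1.9318
47,0.5897,-0.1136,-1.6149,0.1636,-0.5614,-0.9326,0.0859,0.0167,0.3920,-4.7076,-0.4507,1.9548
48,0.5928,-0.1247,-1.6334,0.1471,-0.5652,-0.9108,0.0854,0.0155,0.3888,-4.6709,-0.3852,1.9761
49,0.5955,-0.1359,-1.6514,0.1313,-0.5684,-0.8891,0.0848,0.0143,0.3855,-4.6338,-0.3207,1.9959
50,0.5979,-0.1471,-1.6691,0.1162,-0.5712,-0.8675,0.0842,0.0131,0.3823,-4.5963,-0.2570,2.0141
51,0.6001,-0.1584,-1.6863,0.1018,-0.5734,-0.8460,0.0836,0.0118,0.3792,-4.5586,-0.1944,2.0307
52,0.6019,-0.1698,-1.7030,0.0882,-0.5752,-0.8247,0.0830,0.0106,0.3760,-4.5205,-0.1327,2.0457
53,0.6035,-0.1811,-1.7194,0.0752,-0.5765,-0.8036,0.0824,0.0094,0.3729,-4.4823,-0.0720,2.0592
54,0.6048,-0.1925,-1.7353,0.0630,-0.5774,-0.7828,0.0817,0.0082,0.3699,-4.4440,-0.0124,2.0712
55,0.6059,-0.2039,-1.7509,0.0514,-0.5780,-0.7621,0.0811,0.0070,0.3669,-4.4058,0.0463,2.0818
56,0.6068,-0.2153,-1.7660,0.0407,-0.5785,-0.7416,0.0804,0.0059,0.3639,,,
# max |tau| (N·m): 5.2031


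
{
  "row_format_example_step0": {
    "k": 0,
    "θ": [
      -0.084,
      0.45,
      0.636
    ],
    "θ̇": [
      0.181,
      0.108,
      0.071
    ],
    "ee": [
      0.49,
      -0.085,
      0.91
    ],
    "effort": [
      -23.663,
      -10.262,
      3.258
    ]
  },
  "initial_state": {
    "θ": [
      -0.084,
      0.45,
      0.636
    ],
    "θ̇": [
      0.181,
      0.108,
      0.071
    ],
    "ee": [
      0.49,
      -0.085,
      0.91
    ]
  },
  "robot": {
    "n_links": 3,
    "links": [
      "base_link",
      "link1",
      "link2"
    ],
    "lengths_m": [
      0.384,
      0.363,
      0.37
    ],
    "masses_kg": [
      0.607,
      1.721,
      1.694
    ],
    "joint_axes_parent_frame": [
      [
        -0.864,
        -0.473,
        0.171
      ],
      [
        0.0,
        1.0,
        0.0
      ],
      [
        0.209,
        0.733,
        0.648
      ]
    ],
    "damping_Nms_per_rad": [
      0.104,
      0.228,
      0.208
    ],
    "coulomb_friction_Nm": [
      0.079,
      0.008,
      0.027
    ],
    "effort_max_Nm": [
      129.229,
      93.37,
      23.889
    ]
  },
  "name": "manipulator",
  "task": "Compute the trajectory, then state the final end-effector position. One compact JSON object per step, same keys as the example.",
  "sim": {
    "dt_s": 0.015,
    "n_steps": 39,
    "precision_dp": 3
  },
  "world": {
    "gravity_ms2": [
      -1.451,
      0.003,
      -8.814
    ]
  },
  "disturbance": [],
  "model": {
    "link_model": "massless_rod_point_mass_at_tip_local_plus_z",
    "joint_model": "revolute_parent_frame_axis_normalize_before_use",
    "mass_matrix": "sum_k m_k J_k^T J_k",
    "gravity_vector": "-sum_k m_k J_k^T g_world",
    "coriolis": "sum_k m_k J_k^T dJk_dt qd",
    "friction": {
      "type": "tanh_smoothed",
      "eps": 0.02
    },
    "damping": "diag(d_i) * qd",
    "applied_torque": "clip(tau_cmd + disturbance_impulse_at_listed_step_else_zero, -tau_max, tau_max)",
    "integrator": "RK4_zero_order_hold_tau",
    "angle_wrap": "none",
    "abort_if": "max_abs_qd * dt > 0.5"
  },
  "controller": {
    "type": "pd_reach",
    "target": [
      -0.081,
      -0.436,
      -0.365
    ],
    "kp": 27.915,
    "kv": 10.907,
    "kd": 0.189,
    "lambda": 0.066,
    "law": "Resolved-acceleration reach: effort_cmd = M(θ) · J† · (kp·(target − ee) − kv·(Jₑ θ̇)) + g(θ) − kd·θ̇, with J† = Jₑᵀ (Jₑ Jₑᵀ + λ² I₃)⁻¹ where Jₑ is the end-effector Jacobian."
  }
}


{"k":1,"\u03b8":[-0.084,0.441,0.665],"\u03b8\u0307":[-0.2,-1.301,3.723],"ee":[0.49,-0.084,0.907],"effort":[-19.896,-11.314,1.729]}
{"k":2,"\u03b8":[-0.09,0.413,0.741],"\u03b8\u0307":[-0.579,-2.393,6.36],"ee":[0.489,-0.084,0.901],"effort":[-20.104,-11.065,0.693]}
{"k":3,"\u03b8":[-0.102,0.371,0.851],"\u03b8\u0307":[-0.998,-3.233,8.198],"ee":[0.488,-0.086,0.893],"effort":[-22.855,-9.665,0.012]}
{"k":4,"\u03b8":[-0.12,0.318,0.983],"\u03b8\u0307":[-1.458,-3.85,9.421],"ee":[0.485,-0.089,0.882],"effort":[-26.575,-7.474,-0.439]}
{"k":5,"\u03b8":[-0.145,0.257,1.13],"\u03b8\u0307":[-1.942,-4.267,10.196],"ee":[0.48,-0.092,0.869],"effort":[-29.956,-4.917,-0.747]}
{"k":6,"\u03b8":[-0.178,0.191,1.287],"\u03b8\u0307":[-2.433,-4.507,10.669],"ee":[0.474,-0.096,0.855],"effort":[-32.185,-2.338,-0.96]}
{"k":7,"\u03b8":[-0.218,0.123,1.449],"\u03b8\u0307":[-2.915,-4.588,10.949],"ee":[0.466,-0.102,0.84],"effort":[-32.933,0.043,-1.096]}
{"k":8,"\u03b8":[-0.265,0.054,1.614],"\u03b8\u0307":[-3.375,-4.525,11.109],"ee":[0.457,-0.108,0.823],"effort":[-32.226,2.119,-1.159]}
{"k":9,"\u03b8":[-0.319,-0.012,1.781],"\u03b8\u0307":[-3.804,-4.324,11.198],"ee":[0.447,-0.116,0.806],"effort":[-30.33,3.873,-1.151]}
{"k":10,"\u03b8":[-0.379,-0.075,1.949],"\u03b8\u0307":[-4.193,-3.984,11.249],"ee":[0.436,-0.126,0.787],"effort":[-27.647,5.356,-1.081]}
{"k":11,"\u03b8":[-0.445,-0.131,2.118],"\u03b8\u0307":[-4.535,-3.496,11.292],"ee":[0.425,-0.137,0.767],"effort":[-24.658,6.688,-0.964]}
{"k":12,"\u03b8":[-0.515,-0.179,2.288],"\u03b8\u0307":[-4.823,-2.841,11.356],"ee":[0.413,-0.149,0.747],"effort":[-21.886,8.067,-0.825]}
{"k":13,"\u03b8":[-0.589,-0.215,2.459],"\u03b8\u0307":[-5.046,-1.982,11.473],"ee":[0.401,-0.163,0.726],"effort":[-19.911,9.821,-0.707]}
{"k":14,"\u03b8":[-0.666,-0.236,2.632],"\u03b8\u0307":[-5.187,-0.862,11.684],"ee":[0.388,-0.178,0.706],"effort":[-19.394,12.497,-0.686]}
{"k":15,"\u03b8":[-0.744,-0.239,2.81],"\u03b8\u0307":[-5.213,0.605,12.032],"ee":[0.376,-0.195,0.686],"effort":[-20.849,16.985,-0.888]}
{"k":16,"\u03b8":[-0.821,-0.216,2.994],"\u03b8\u0307":[-5.068,2.522,12.559],"ee":[0.365,-0.214,0.669],"effort":[-21.703,23.429,-1.486]}
{"k":17,"\u03b8":[-0.894,-0.16,3.188],"\u03b8\u0307":[-4.648,4.914,13.222],"ee":[0.355,-0.239,0.656],"effort":[3.638,17.388,-2.243]}
{"k":18,"\u03b8":[-0.958,-0.072,3.384],"\u03b8\u0307":[-3.805,6.745,13.008],"ee":[0.35,-0.271,0.649],"effort":[66.611,-26.063,-2.634]}
{"k":19,"\u03b8":[-1.008,0.02,3.556],"\u03b8\u0307":[-2.951,5.356,9.981],"ee":[0.351,-0.308,0.644],"effort":[72.031,-41.595,-3.969]}
{"k":20,"\u03b8":[-1.05,0.08,3.678],"\u03b8\u0307":[-2.643,2.715,6.428],"ee":[0.355,-0.347,0.638],"effort":[57.915,-37.386,-4.719]}
{"k":21,"\u03b8":[-1.089,0.103,3.752],"\u03b8\u0307":[-2.666,0.406,3.45],"ee":[0.359,-0.381,0.627],"effort":[47.058,-31.401,-4.408]}
{"k":22,"\u03b8":[-1.13,0.095,3.785],"\u03b8\u0307":[-2.808,-1.409,1.109],"ee":[0.36,-0.411,0.613],"effort":[40.627,-26.801,-3.497]}
{"k":23,"\u03b8":[-1.173,0.063,3.789],"\u03b8\u0307":[-2.969,-2.856,-0.678],"ee":[0.359,-0.437,0.595],"effort":[37.42,-23.719,-2.371]}
{"k":24,"\u03b8":[-1.219,0.011,3.768],"\u03b8\u0307":[-3.109,-4.057,-2.006],"ee":[0.355,-0.459,0.575],"effort":[36.413,-21.837,-1.232]}
{"k":25,"\u03b8":[-1.266,-0.057,3.731],"\u03b8\u0307":[-3.214,-5.093,-2.982],"ee":[0.35,-0.478,0.554],"effort":[36.894,-20.835,-0.144]}
{"k":26,"\u03b8":[-1.315,-0.141,3.681],"\u03b8\u0307":[-3.283,-6.014,-3.697],"ee":[0.343,-0.494,0.531],"effort":[38.356,-20.441,0.873]}
{"k":27,"\u03b8":[-1.365,-0.237,3.621],"\u03b8\u0307":[-3.316,-6.843,-4.233],"ee":[0.336,-0.509,0.507],"effort":[40.386,-20.405,1.824]}
{"k":28,"\u03b8":[-1.414,-0.345,3.555],"\u03b8\u0307":[-3.313,-7.592,-4.666],"ee":[0.328,-0.524,0.483],"effort":[42.522,-20.395,2.716]}
{"k":29,"\u03b8":[-1.464,-0.464,3.482],"\u03b8\u0307":[-3.272,-8.25,-5.059],"ee":[0.318,-0.537,0.459],"effort":[43.83,-19.668,3.54]}
{"k":30,"\u03b8":[-1.512,-0.592,3.404],"\u03b8\u0307":[-3.186,-8.762,-5.429],"ee":[0.308,-0.551,0.435],"effort":[41.562,-16.073,4.225]}
{"k":31,"\u03b8":[-1.559,-0.725,3.321],"\u03b8\u0307":[-3.066,-8.948,-5.627],"ee":[0.296,-0.566,0.412],"effort":[30.066,-5.734,4.577]}
{"k":32,"\u03b8":[-1.605,-0.855,3.241],"\u03b8\u0307":[-3.013,-8.47,-5.12],"ee":[0.283,-0.58,0.391],"effort":[13.292,6.896,4.6]}
{"k":33,"\u03b8":[-1.651,-0.974,3.175],"\u03b8\u0307":[-3.164,-7.371,-3.642],"ee":[0.268,-0.595,0.369],"effort":[6.99,10.242,4.639]}
{"k":34,"\u03b8":[-1.701,-1.076,3.133],"\u03b8\u0307":[-3.448,-6.255,-1.943],"ee":[0.252,-0.607,0.348],"effort":[8.999,7.38,4.669]}
{"k":35,"\u03b8":[-1.755,-1.163,3.115],"\u03b8\u0307":[-3.733,-5.388,-0.569],"ee":[0.237,-0.616,0.325],"effort":[12.847,3.399,4.631]}
{"k":36,"\u03b8":[-1.812,-1.239,3.113],"\u03b8\u0307":[-3.963,-4.747,0.393],"ee":[0.223,-0.622,0.301],"effort":[16.351,-0.19,4.573]}
{"k":37,"\u03b8":[-1.873,-1.307,3.124],"\u03b8\u0307":[-4.125,-4.268,0.997],"ee":[0.211,-0.625,0.276],"effort":[19.12,-3.174,4.548]}
{"k":38,"\u03b8":[-1.936,-1.368,3.141],"\u03b8\u0307":[-4.226,-3.907,1.33],"ee":[0.2,-0.626,0.251],"effort":[21.188,-5.603,4.561]}
{"k":39,"\u03b8":[-1.999,-1.425,3.162],"\u03b8\u0307":[-4.274,-3.636,1.459],"ee":[0.191,-0.626,0.225]}
{"summary": "final ee position (m): 0.191 -0.626 0.225"}


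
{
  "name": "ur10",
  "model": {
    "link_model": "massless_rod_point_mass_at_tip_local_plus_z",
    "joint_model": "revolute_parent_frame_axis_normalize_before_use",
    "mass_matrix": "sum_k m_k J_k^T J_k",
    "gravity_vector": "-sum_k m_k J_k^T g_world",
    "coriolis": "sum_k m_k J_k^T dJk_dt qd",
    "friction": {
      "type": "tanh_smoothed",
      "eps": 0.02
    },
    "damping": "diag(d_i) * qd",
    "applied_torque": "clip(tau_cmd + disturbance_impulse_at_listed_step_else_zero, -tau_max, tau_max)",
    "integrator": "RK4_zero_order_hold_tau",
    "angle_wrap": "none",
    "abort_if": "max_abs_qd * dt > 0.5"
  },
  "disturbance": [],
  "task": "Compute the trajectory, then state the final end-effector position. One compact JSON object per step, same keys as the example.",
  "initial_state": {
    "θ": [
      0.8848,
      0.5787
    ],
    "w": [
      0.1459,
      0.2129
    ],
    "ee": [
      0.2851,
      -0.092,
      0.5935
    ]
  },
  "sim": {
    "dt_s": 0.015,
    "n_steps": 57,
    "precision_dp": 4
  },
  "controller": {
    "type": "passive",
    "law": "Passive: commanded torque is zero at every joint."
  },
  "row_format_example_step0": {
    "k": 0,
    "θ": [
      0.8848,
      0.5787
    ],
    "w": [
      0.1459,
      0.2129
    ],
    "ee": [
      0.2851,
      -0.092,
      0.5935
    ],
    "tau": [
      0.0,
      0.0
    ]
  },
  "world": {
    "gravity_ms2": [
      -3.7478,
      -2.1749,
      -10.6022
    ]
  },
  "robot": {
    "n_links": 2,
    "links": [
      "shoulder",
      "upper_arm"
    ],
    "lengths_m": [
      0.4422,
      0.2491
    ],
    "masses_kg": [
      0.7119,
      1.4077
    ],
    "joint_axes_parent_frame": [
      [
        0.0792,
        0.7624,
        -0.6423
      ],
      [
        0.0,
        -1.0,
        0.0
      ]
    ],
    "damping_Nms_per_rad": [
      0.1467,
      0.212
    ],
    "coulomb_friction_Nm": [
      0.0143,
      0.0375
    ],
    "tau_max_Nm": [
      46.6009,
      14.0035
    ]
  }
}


{"k":1,"\u03b8":[0.8902,0.5882],"w":[0.5605,1.0381],"ee":[0.2852,-0.092,0.5925],"tau":[0.0,0.0]}
{"k":2,"\u03b8":[0.9014,0.6093],"w":[0.9282,1.7448],"ee":[0.2852,-0.0917,0.5903],"tau":[0.0,0.0]}
{"k":3,"\u03b8":[0.9178,0.6401],"w":[1.2544,2.3471],"ee":[0.2852,-0.0914,0.587],"tau":[0.0,0.0]}
{"k":4,"\u03b8":[0.9388,0.6792],"w":[1.5452,2.8612],"ee":[0.2852,-0.0909,0.5826],"tau":[0.0,0.0]}
{"k":5,"\u03b8":[0.964,0.7255],"w":[1.807,3.3022],"ee":[0.2852,-0.0902,0.577],"tau":[0.0,0.0]}
{"k":6,"\u03b8":[0.9929,0.778],"w":[2.0453,3.6836],"ee":[0.2854,-0.0895,0.5701],"tau":[0.0,0.0]}
{"k":7,"\u03b8":[1.0253,0.8358],"w":[2.265,4.0167],"ee":[0.2857,-0.0887,0.562],"tau":[0.0,0.0]}
{"k":8,"\u03b8":[1.0608,0.8983],"w":[2.4705,4.3104],"ee":[0.2862,-0.0878,0.5525],"tau":[0.0,0.0]}
{"k":9,"\u03b8":[1.0993,0.965],"w":[2.6654,4.5721],"ee":[0.2868,-0.0869,0.5415],"tau":[0.0,0.0]}
{"k":10,"\u03b8":[1.1407,1.0353],"w":[2.8532,4.8071],"ee":[0.2875,-0.086,0.5291],"tau":[0.0,0.0]}
{"k":11,"\u03b8":[1.1849,1.1091],"w":[3.0371,5.0198],"ee":[0.2884,-0.0852,0.5151],"tau":[0.0,0.0]}
{"k":12,"\u03b8":[1.2318,1.1858],"w":[3.2203,5.2128],"ee":[0.2893,-0.0846,0.4995],"tau":[0.0,0.0]}
{"k":13,"\u03b8":[1.2815,1.2653],"w":[3.406,5.3878],"ee":[0.2902,-0.0842,0.4822],"tau":[0.0,0.0]}
{"k":14,"\u03b8":[1.3341,1.3474],"w":[3.5976,5.5454],"ee":[0.2911,-0.0843,0.4632],"tau":[0.0,0.0]}
{"k":15,"\u03b8":[1.3895,1.4316],"w":[3.7992,5.6847],"ee":[0.2919,-0.0849,0.4424],"tau":[0.0,0.0]}
{"k":16,"\u03b8":[1.4481,1.5178],"w":[4.0152,5.8036],"ee":[0.2924,-0.0861,0.4199],"tau":[0.0,0.0]}
{"k":17,"\u03b8":[1.5101,1.6056],"w":[4.2509,5.8981],"ee":[0.2926,-0.0882,0.3956],"tau":[0.0,0.0]}
{"k":18,"\u03b8":[1.5758,1.6946],"w":[4.5127,5.9624],"ee":[0.2923,-0.0913,0.3696],"tau":[0.0,0.0]}
{"k":19,"\u03b8":[1.6456,1.7843],"w":[4.8082,5.9883],"ee":[0.2913,-0.0956,0.3419],"tau":[0.0,0.0]}
{"k":20,"\u03b8":[1.7202,1.874],"w":[5.1464,5.9644],"ee":[0.2895,-0.1012,0.3127],"tau":[0.0,0.0]}
{"k":21,"\u03b8":[1.8003,1.9629],"w":[5.5375,5.8759],"ee":[0.2865,-0.1084,0.282],"tau":[0.0,0.0]}
{"k":22,"\u03b8":[1.8867,2.0499],"w":[5.9925,5.704],"ee":[0.2823,-0.1173,0.2502],"tau":[0.0,0.0]}
{"k":23,"\u03b8":[1.9804,2.1335],"w":[6.5217,5.4262],"ee":[0.2764,-0.1279,0.2176],"tau":[0.0,0.0]}
{"k":24,"\u03b8":[2.0827,2.212],"w":[7.1321,5.0174],"ee":[0.2686,-0.1403,0.1844],"tau":[0.0,0.0]}
{"k":25,"\u03b8":[2.1948,2.2832],"w":[7.8227,4.4525],"ee":[0.2586,-0.1544,0.1512],"tau":[0.0,0.0]}
{"k":26,"\u03b8":[2.3177,2.3447],"w":[8.579,3.7112],"ee":[0.2462,-0.1701,0.1185],"tau":[0.0,0.0]}
{"k":27,"\u03b8":[2.4523,2.3936],"w":[9.367,2.7831],"ee":[0.2313,-0.1872,0.0868],"tau":[0.0,0.0]}
{"k":28,"\u03b8":[2.5986,2.4273],"w":[10.1299,1.672],"ee":[0.2139,-0.2054,0.0567],"tau":[0.0,0.0]}
{"k":29,"\u03b8":[2.7557,2.443],"w":[10.7892,0.3985],"ee":[0.194,-0.2246,0.0285],"tau":[0.0,0.0]}
{"k":30,"\u03b8":[2.9213,2.4386],"w":[11.2521,-0.991],"ee":[0.1718,-0.2449,0.0025],"tau":[0.0,0.0]}
{"k":31,"\u03b8":[3.0918,2.4128],"w":[11.4301,-2.4575],"ee":[0.1473,-0.2666,-0.0215],"tau":[0.0,0.0]}
{"k":32,"\u03b8":[3.2624,2.3648],"w":[11.2531,-3.9467],"ee":[0.12,-0.2901,-0.0435],"tau":[0.0,0.0]}
{"k":33,"\u03b8":[3.4275,2.2946],"w":[10.6933,-5.4013],"ee":[0.0895,-0.3157,-0.0634],"tau":[0.0,0.0]}
{"k":34,"\u03b8":[3.5814,2.2032],"w":[9.7798,-6.775],"ee":[0.0551,-0.3432,-0.0809],"tau":[0.0,0.0]}
{"k":35,"\u03b8":[3.7195,2.0919],"w":[8.5918,-8.0432],"ee":[0.0162,-0.3723,-0.0951],"tau":[0.0,0.0]}
{"k":36,"\u03b8":[3.8383,1.9624],"w":[7.232,-9.2074],"ee":[-0.027,-0.4021,-0.1052],"tau":[0.0,0.0]}
{"k":37,"\u03b8":[3.9361,1.8161],"w":[5.7941,-10.293],"ee":[-0.0739,-0.4318,-0.1102],"tau":[0.0,0.0]}
{"k":38,"\u03b8":[4.0121,1.6538],"w":[4.3422,-11.3451],"ee":[-0.1236,-0.4605,-0.1096],"tau":[0.0,0.0]}
{"k":39,"\u03b8":[4.0664,1.4756],"w":[2.9036,-12.427],"ee":[-0.1748,-0.4871,-0.1033],"tau":[0.0,0.0]}
{"k":40,"\u03b8":[4.0993,1.2804],"w":[1.4715,-13.6235],"ee":[-0.2264,-0.511,-0.0914],"tau":[0.0,0.0]}
{"k":41,"\u03b8":[4.1104,1.0657],"w":[0.0115,-15.0486],"ee":[-0.2771,-0.5309,-0.0747],"tau":[0.0,0.0]}
{"k":42,"\u03b8":[4.0992,0.8272],"w":[-1.5192,-16.8302],"ee":[-0.3261,-0.5454,-0.0541],"tau":[0.0,0.0]}
{"k":43,"\u03b8":[4.0646,0.5591],"w":[-3.0768,-18.925],"ee":[-0.3721,-0.5522,-0.0316],"tau":[0.0,0.0]}
{"k":44,"\u03b8":[4.0095,0.2634],"w":[-4.0748,-20.1003],"ee":[-0.413,-0.5474,-0.0099],"tau":[0.0,0.0]}
{"k":45,"\u03b8":[3.9518,-0.0244],"w":[-3.3415,-17.6898],"ee":[-0.4453,-0.5287,0.008],"tau":[0.0,0.0]}
{"k":46,"\u03b8":[3.9133,-0.2589],"w":[-1.7951,-13.6355],"ee":[-0.4678,-0.5012,0.0225],"tau":[0.0,0.0]}
{"k":47,"\u03b8":[3.8956,-0.4392],"w":[-0.6526,-10.601],"ee":[-0.4832,-0.4714,0.0355],"tau":[0.0,0.0]}
{"k":48,"\u03b8":[3.8916,-0.582],"w":[0.0591,-8.5795],"ee":[-0.4939,-0.442,0.0478],"tau":[0.0,0.0]}
{"k":49,"\u03b8":[3.896,-0.6996],"w":[0.495,-7.1823],"ee":[-0.5012,-0.414,0.0598],"tau":[0.0,0.0]}
{"k":50,"\u03b8":[3.9056,-0.7993],"w":[0.758,-6.1604],"ee":[-0.5058,-0.3876,0.0714],"tau":[0.0,0.0]}
{"k":51,"\u03b8":[3.9182,-0.8856],"w":[0.9043,-5.3797],"ee":[-0.5083,-0.3631,0.0823],"tau":[0.0,0.0]}
{"k":52,"\u03b8":[3.9323,-0.9615],"w":[0.9664,-4.7641],"ee":[-0.5091,-0.3405,0.0926],"tau":[0.0,0.0]}
{"k":53,"\u03b8":[3.9469,-1.0292],"w":[0.9646,-4.2679],"ee":[-0.5084,-0.3198,0.1021],"tau":[0.0,0.0]}
{"k":54,"\u03b8":[3.961,-1.09],"w":[0.9122,-3.8619],"ee":[-0.5067,-0.3009,0.1105],"tau":[0.0,0.0]}
{"k":55,"\u03b8":[3.974,-1.1454],"w":[0.819,-3.5262],"ee":[-0.504,-0.2839,0.1179],"tau":[0.0,0.0]}
{"k":56,"\u03b8":[3.9854,-1.1961],"w":[0.692,-3.2463],"ee":[-0.5006,-0.2686,0.1242],"tau":[0.0,0.0]}
{"k":57,"\u03b8":[3.9947,-1.243],"w":[0.537,-3.0112],"ee":[-0.4967,-0.2552,0.1292]}
{"summary": "final ee position (m): -0.4967 -0.2552 0.1292"}
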